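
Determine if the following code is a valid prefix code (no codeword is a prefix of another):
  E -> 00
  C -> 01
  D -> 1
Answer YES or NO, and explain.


Checking each pair (does one codeword prefix another?):
  E='00' vs C='01': no prefix
  E='00' vs D='1': no prefix
  C='01' vs E='00': no prefix
  C='01' vs D='1': no prefix
  D='1' vs E='00': no prefix
  D='1' vs C='01': no prefix
No violation found over all pairs.

YES -- this is a valid prefix code. No codeword is a prefix of any other codeword.


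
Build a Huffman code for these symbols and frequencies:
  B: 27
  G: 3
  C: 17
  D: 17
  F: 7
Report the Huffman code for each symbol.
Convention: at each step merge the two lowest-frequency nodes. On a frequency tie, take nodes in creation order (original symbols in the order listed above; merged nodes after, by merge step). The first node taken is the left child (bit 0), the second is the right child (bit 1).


Huffman tree construction:
Step 1: Merge G(3) + F(7) = 10
Step 2: Merge (G+F)(10) + C(17) = 27
Step 3: Merge D(17) + B(27) = 44
Step 4: Merge ((G+F)+C)(27) + (D+B)(44) = 71
Read each symbol's code off the tree from the root (left child = 0, right child = 1).

Codes:
  B: 11 (length 2)
  G: 000 (length 3)
  C: 01 (length 2)
  D: 10 (length 2)
  F: 001 (length 3)
Average code length: 152/71 = 2.1408 bits/symbol


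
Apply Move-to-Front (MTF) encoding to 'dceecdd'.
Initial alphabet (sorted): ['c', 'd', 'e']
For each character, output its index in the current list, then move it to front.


MTF encoding:
'd': index 1 in ['c', 'd', 'e'] -> ['d', 'c', 'e']
'c': index 1 in ['d', 'c', 'e'] -> ['c', 'd', 'e']
'e': index 2 in ['c', 'd', 'e'] -> ['e', 'c', 'd']
'e': index 0 in ['e', 'c', 'd'] -> ['e', 'c', 'd']
'c': index 1 in ['e', 'c', 'd'] -> ['c', 'e', 'd']
'd': index 2 in ['c', 'e', 'd'] -> ['d', 'c', 'e']
'd': index 0 in ['d', 'c', 'e'] -> ['d', 'c', 'e']


Output: [1, 1, 2, 0, 1, 2, 0]


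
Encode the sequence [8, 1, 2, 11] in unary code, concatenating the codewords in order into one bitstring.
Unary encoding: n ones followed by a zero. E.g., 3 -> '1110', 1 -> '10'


Encode each number as n ones followed by a terminating 0:
  8 -> 111111110 (9 bits)
  1 -> 10 (2 bits)
  2 -> 110 (3 bits)
  11 -> 111111111110 (12 bits)
Total length = 9 + 2 + 3 + 12 = 26 bits.

Unary([8, 1, 2, 11]) = 11111111010110111111111110 (26 bits)


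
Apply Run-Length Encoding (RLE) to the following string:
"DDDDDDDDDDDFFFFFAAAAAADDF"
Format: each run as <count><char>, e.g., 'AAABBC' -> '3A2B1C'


Scanning runs left to right:
  i=0: run of 'D' x 11 -> '11D'
  i=11: run of 'F' x 5 -> '5F'
  i=16: run of 'A' x 6 -> '6A'
  i=22: run of 'D' x 2 -> '2D'
  i=24: run of 'F' x 1 -> '1F'

RLE = 11D5F6A2D1F


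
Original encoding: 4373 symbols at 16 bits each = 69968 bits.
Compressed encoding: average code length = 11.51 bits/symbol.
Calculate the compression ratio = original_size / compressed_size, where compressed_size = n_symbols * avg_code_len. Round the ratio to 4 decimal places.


original_size = n_symbols * orig_bits = 4373 * 16 = 69968 bits
compressed_size = n_symbols * avg_code_len = 4373 * 11.51 = 50333.23 bits
ratio = original_size / compressed_size = 69968 / 50333.23 = 1.3901

Compression ratio = 1.3901


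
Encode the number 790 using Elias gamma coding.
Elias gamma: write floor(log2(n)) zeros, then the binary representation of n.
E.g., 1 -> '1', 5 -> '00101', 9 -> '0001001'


num_bits = floor(log2(790)) + 1 = 10
leading_zeros = num_bits - 1 = 9
binary(790) = 1100010110

Elias gamma(790) = '000000000' + '1100010110' = 0000000001100010110 (19 bits)


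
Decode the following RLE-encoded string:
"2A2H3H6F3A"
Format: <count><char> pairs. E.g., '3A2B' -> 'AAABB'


Expanding each <count><char> pair:
  2A -> 'AA'
  2H -> 'HH'
  3H -> 'HHH'
  6F -> 'FFFFFF'
  3A -> 'AAA'

Decoded = AAHHHHHFFFFFFAAA


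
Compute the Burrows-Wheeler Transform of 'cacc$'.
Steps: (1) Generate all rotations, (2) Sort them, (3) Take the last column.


Rotations (sorted):
  0: $cacc -> last char: c
  1: acc$c -> last char: c
  2: c$cac -> last char: c
  3: cacc$ -> last char: $
  4: cc$ca -> last char: a


BWT = ccc$a


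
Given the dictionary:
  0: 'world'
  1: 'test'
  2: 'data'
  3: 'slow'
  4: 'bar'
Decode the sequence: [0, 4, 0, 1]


Look up each index in the dictionary:
  0 -> 'world'
  4 -> 'bar'
  0 -> 'world'
  1 -> 'test'

Decoded: "world bar world test"


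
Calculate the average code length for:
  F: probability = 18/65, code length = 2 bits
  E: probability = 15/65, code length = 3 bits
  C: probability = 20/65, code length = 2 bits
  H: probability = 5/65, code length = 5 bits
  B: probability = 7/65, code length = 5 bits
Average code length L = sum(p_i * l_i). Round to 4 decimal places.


Weighted contributions p_i * l_i:
  F: (18/65) * 2 = 36/65
  E: (15/65) * 3 = 45/65
  C: (20/65) * 2 = 40/65
  H: (5/65) * 5 = 25/65
  B: (7/65) * 5 = 35/65
Sum = (36 + 45 + 40 + 25 + 35)/65 = 181/65

L = 181/65 = 2.7846 bits/symbol


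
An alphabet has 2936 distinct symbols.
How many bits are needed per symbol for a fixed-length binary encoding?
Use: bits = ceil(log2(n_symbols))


log2(2936) = 11.5196
Bracket: 2^11 = 2048 < 2936 <= 2^12 = 4096
So ceil(log2(2936)) = 12

bits = ceil(log2(2936)) = ceil(11.5196) = 12 bits


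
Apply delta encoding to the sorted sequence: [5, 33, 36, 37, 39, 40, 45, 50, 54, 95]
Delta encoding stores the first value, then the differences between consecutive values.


First value: 5
Deltas:
  33 - 5 = 28
  36 - 33 = 3
  37 - 36 = 1
  39 - 37 = 2
  40 - 39 = 1
  45 - 40 = 5
  50 - 45 = 5
  54 - 50 = 4
  95 - 54 = 41


Delta encoded: [5, 28, 3, 1, 2, 1, 5, 5, 4, 41]


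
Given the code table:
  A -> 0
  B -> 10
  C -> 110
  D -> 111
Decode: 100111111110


Decoding:
10 -> B
0 -> A
111 -> D
111 -> D
110 -> C


Result: BADDC


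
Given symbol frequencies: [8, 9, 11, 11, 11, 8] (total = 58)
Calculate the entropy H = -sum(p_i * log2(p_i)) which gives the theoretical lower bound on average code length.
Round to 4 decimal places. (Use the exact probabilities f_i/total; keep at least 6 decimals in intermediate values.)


Per-symbol terms -p_i * log2(p_i) with p_i = f_i/58:
  p = 8/58 = 0.137931: log2(p) = -2.857981, -p*log2(p) = 0.394204
  p = 9/58 = 0.155172: log2(p) = -2.688056, -p*log2(p) = 0.417112
  p = 11/58 = 0.189655: log2(p) = -2.398549, -p*log2(p) = 0.454897
  p = 11/58 = 0.189655: log2(p) = -2.398549, -p*log2(p) = 0.454897
  p = 11/58 = 0.189655: log2(p) = -2.398549, -p*log2(p) = 0.454897
  p = 8/58 = 0.137931: log2(p) = -2.857981, -p*log2(p) = 0.394204
H = 0.394204 + 0.417112 + 0.454897 + 0.454897 + 0.454897 + 0.394204 = 2.570211

H = 2.5702 bits/symbol


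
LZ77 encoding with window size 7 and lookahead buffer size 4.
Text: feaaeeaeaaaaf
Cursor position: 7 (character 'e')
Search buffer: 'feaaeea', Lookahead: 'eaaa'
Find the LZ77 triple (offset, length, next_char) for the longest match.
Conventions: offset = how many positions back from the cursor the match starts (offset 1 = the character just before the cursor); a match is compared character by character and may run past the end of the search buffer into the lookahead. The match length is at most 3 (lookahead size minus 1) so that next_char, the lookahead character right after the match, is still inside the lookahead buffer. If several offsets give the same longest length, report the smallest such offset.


Try each offset into the search buffer:
  offset=1 (pos 6, char 'a'): match length 0
  offset=2 (pos 5, char 'e'): match length 2
  offset=3 (pos 4, char 'e'): match length 1
  offset=4 (pos 3, char 'a'): match length 0
  offset=5 (pos 2, char 'a'): match length 0
  offset=6 (pos 1, char 'e'): match length 3
  offset=7 (pos 0, char 'f'): match length 0
Longest match has length 3 at offset 6.
next_char = character at position 7 + 3 = 10 -> 'a'

Best match: offset=6, length=3 (matching 'eaa' starting at position 1)
LZ77 triple: (6, 3, 'a')


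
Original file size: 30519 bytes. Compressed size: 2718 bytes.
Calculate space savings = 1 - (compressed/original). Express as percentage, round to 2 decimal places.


ratio = compressed/original = 2718/30519 = 0.089059
savings = 1 - ratio = 1 - 0.089059 = 0.910941
as a percentage: 0.910941 * 100 = 91.09%

Space savings = 1 - 2718/30519 = 91.09%


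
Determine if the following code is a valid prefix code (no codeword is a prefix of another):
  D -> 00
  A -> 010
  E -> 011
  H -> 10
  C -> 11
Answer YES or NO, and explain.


Checking each pair (does one codeword prefix another?):
  D='00' vs A='010': no prefix
  D='00' vs E='011': no prefix
  D='00' vs H='10': no prefix
  D='00' vs C='11': no prefix
  A='010' vs D='00': no prefix
  A='010' vs E='011': no prefix
  A='010' vs H='10': no prefix
  A='010' vs C='11': no prefix
  E='011' vs D='00': no prefix
  E='011' vs A='010': no prefix
  E='011' vs H='10': no prefix
  E='011' vs C='11': no prefix
  H='10' vs D='00': no prefix
  H='10' vs A='010': no prefix
  H='10' vs E='011': no prefix
  H='10' vs C='11': no prefix
  C='11' vs D='00': no prefix
  C='11' vs A='010': no prefix
  C='11' vs E='011': no prefix
  C='11' vs H='10': no prefix
No violation found over all pairs.

YES -- this is a valid prefix code. No codeword is a prefix of any other codeword.


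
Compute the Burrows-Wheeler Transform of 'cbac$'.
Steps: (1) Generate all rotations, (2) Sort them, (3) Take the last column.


Rotations (sorted):
  0: $cbac -> last char: c
  1: ac$cb -> last char: b
  2: bac$c -> last char: c
  3: c$cba -> last char: a
  4: cbac$ -> last char: $


BWT = cbca$


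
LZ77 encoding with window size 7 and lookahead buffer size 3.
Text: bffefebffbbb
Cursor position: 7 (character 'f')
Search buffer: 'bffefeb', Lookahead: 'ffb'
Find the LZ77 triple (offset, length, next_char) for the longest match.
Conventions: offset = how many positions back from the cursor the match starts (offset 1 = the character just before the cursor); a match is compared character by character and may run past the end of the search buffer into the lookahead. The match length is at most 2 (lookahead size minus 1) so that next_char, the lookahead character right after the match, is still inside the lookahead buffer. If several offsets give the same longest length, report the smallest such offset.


Try each offset into the search buffer:
  offset=1 (pos 6, char 'b'): match length 0
  offset=2 (pos 5, char 'e'): match length 0
  offset=3 (pos 4, char 'f'): match length 1
  offset=4 (pos 3, char 'e'): match length 0
  offset=5 (pos 2, char 'f'): match length 1
  offset=6 (pos 1, char 'f'): match length 2
  offset=7 (pos 0, char 'b'): match length 0
Longest match has length 2 at offset 6.
next_char = character at position 7 + 2 = 9 -> 'b'

Best match: offset=6, length=2 (matching 'ff' starting at position 1)
LZ77 triple: (6, 2, 'b')


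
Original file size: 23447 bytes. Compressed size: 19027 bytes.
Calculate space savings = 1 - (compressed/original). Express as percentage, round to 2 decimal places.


ratio = compressed/original = 19027/23447 = 0.81149
savings = 1 - ratio = 1 - 0.81149 = 0.18851
as a percentage: 0.18851 * 100 = 18.85%

Space savings = 1 - 19027/23447 = 18.85%


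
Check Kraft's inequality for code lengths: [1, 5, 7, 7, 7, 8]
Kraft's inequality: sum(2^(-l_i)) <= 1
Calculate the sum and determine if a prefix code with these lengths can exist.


Sum = 2^(-1) + 2^(-5) + 2^(-7) + 2^(-7) + 2^(-7) + 2^(-8)
    = 0.5 + 0.03125 + 0.0078125 + 0.0078125 + 0.0078125 + 0.00390625
    = 143/256 = 0.55859375
Since 0.55859375 <= 1, Kraft's inequality IS satisfied.
A prefix code with these lengths CAN exist.

Kraft sum = 0.55859375. Satisfied.


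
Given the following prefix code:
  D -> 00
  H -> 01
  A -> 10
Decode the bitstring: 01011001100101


Decoding step by step:
Bits 01 -> H
Bits 01 -> H
Bits 10 -> A
Bits 01 -> H
Bits 10 -> A
Bits 01 -> H
Bits 01 -> H


Decoded message: HHAHAHH


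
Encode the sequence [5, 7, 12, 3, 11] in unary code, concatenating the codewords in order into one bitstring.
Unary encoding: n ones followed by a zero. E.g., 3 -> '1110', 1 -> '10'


Encode each number as n ones followed by a terminating 0:
  5 -> 111110 (6 bits)
  7 -> 11111110 (8 bits)
  12 -> 1111111111110 (13 bits)
  3 -> 1110 (4 bits)
  11 -> 111111111110 (12 bits)
Total length = 6 + 8 + 13 + 4 + 12 = 43 bits.

Unary([5, 7, 12, 3, 11]) = 1111101111111011111111111101110111111111110 (43 bits)


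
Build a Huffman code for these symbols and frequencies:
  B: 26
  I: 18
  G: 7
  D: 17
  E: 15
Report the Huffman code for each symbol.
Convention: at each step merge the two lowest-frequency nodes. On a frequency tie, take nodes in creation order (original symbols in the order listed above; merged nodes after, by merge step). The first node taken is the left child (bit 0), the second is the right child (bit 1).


Huffman tree construction:
Step 1: Merge G(7) + E(15) = 22
Step 2: Merge D(17) + I(18) = 35
Step 3: Merge (G+E)(22) + B(26) = 48
Step 4: Merge (D+I)(35) + ((G+E)+B)(48) = 83
Read each symbol's code off the tree from the root (left child = 0, right child = 1).

Codes:
  B: 11 (length 2)
  I: 01 (length 2)
  G: 100 (length 3)
  D: 00 (length 2)
  E: 101 (length 3)
Average code length: 188/83 = 2.2651 bits/symbol


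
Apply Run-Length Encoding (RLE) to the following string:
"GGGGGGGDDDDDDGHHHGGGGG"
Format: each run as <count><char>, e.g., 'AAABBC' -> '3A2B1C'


Scanning runs left to right:
  i=0: run of 'G' x 7 -> '7G'
  i=7: run of 'D' x 6 -> '6D'
  i=13: run of 'G' x 1 -> '1G'
  i=14: run of 'H' x 3 -> '3H'
  i=17: run of 'G' x 5 -> '5G'

RLE = 7G6D1G3H5G


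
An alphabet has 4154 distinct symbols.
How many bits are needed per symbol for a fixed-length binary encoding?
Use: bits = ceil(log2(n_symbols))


log2(4154) = 12.0203
Bracket: 2^12 = 4096 < 4154 <= 2^13 = 8192
So ceil(log2(4154)) = 13

bits = ceil(log2(4154)) = ceil(12.0203) = 13 bits


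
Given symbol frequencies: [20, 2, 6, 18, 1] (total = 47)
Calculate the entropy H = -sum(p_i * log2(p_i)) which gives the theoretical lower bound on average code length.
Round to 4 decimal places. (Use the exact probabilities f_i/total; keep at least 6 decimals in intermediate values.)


Per-symbol terms -p_i * log2(p_i) with p_i = f_i/47:
  p = 20/47 = 0.425532: log2(p) = -1.232661, -p*log2(p) = 0.524536
  p = 2/47 = 0.042553: log2(p) = -4.554589, -p*log2(p) = 0.193812
  p = 6/47 = 0.127660: log2(p) = -2.969626, -p*log2(p) = 0.379101
  p = 18/47 = 0.382979: log2(p) = -1.384664, -p*log2(p) = 0.530297
  p = 1/47 = 0.021277: log2(p) = -5.554589, -p*log2(p) = 0.118183
H = 0.524536 + 0.193812 + 0.379101 + 0.530297 + 0.118183 = 1.745929

H = 1.7459 bits/symbol


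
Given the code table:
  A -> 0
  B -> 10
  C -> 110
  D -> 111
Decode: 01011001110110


Decoding:
0 -> A
10 -> B
110 -> C
0 -> A
111 -> D
0 -> A
110 -> C


Result: ABCADAC


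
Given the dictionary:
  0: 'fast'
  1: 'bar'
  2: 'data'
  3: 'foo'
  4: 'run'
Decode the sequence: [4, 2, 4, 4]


Look up each index in the dictionary:
  4 -> 'run'
  2 -> 'data'
  4 -> 'run'
  4 -> 'run'

Decoded: "run data run run"


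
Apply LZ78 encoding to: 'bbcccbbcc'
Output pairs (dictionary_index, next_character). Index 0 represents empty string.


LZ78 encoding steps:
Dictionary: {0: ''}
Step 1: w='' (idx 0), next='b' -> output (0, 'b'), add 'b' as idx 1
Step 2: w='b' (idx 1), next='c' -> output (1, 'c'), add 'bc' as idx 2
Step 3: w='' (idx 0), next='c' -> output (0, 'c'), add 'c' as idx 3
Step 4: w='c' (idx 3), next='b' -> output (3, 'b'), add 'cb' as idx 4
Step 5: w='bc' (idx 2), next='c' -> output (2, 'c'), add 'bcc' as idx 5


Encoded: [(0, 'b'), (1, 'c'), (0, 'c'), (3, 'b'), (2, 'c')]


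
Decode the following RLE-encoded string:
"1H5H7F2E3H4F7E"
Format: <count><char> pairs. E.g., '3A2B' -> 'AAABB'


Expanding each <count><char> pair:
  1H -> 'H'
  5H -> 'HHHHH'
  7F -> 'FFFFFFF'
  2E -> 'EE'
  3H -> 'HHH'
  4F -> 'FFFF'
  7E -> 'EEEEEEE'

Decoded = HHHHHHFFFFFFFEEHHHFFFFEEEEEEE


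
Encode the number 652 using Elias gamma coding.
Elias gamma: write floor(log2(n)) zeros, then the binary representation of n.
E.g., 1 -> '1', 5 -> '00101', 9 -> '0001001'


num_bits = floor(log2(652)) + 1 = 10
leading_zeros = num_bits - 1 = 9
binary(652) = 1010001100

Elias gamma(652) = '000000000' + '1010001100' = 0000000001010001100 (19 bits)


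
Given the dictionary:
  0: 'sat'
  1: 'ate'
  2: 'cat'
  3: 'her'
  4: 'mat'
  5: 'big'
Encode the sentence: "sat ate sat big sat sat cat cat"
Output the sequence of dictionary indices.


Look up each word in the dictionary:
  'sat' -> 0
  'ate' -> 1
  'sat' -> 0
  'big' -> 5
  'sat' -> 0
  'sat' -> 0
  'cat' -> 2
  'cat' -> 2

Encoded: [0, 1, 0, 5, 0, 0, 2, 2]


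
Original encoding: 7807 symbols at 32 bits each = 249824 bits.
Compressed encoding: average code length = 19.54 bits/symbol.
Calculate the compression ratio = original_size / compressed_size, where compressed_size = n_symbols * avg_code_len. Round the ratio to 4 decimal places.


original_size = n_symbols * orig_bits = 7807 * 32 = 249824 bits
compressed_size = n_symbols * avg_code_len = 7807 * 19.54 = 152548.78 bits
ratio = original_size / compressed_size = 249824 / 152548.78 = 1.6377

Compression ratio = 1.6377


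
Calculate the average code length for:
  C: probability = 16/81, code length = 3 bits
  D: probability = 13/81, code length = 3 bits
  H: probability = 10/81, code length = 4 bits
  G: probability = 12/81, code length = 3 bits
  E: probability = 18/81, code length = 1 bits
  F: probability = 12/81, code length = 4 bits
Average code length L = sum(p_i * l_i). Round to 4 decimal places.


Weighted contributions p_i * l_i:
  C: (16/81) * 3 = 48/81
  D: (13/81) * 3 = 39/81
  H: (10/81) * 4 = 40/81
  G: (12/81) * 3 = 36/81
  E: (18/81) * 1 = 18/81
  F: (12/81) * 4 = 48/81
Sum = (48 + 39 + 40 + 36 + 18 + 48)/81 = 229/81

L = 229/81 = 2.8272 bits/symbol


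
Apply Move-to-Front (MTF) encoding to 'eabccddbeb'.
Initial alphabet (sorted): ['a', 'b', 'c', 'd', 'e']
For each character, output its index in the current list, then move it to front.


MTF encoding:
'e': index 4 in ['a', 'b', 'c', 'd', 'e'] -> ['e', 'a', 'b', 'c', 'd']
'a': index 1 in ['e', 'a', 'b', 'c', 'd'] -> ['a', 'e', 'b', 'c', 'd']
'b': index 2 in ['a', 'e', 'b', 'c', 'd'] -> ['b', 'a', 'e', 'c', 'd']
'c': index 3 in ['b', 'a', 'e', 'c', 'd'] -> ['c', 'b', 'a', 'e', 'd']
'c': index 0 in ['c', 'b', 'a', 'e', 'd'] -> ['c', 'b', 'a', 'e', 'd']
'd': index 4 in ['c', 'b', 'a', 'e', 'd'] -> ['d', 'c', 'b', 'a', 'e']
'd': index 0 in ['d', 'c', 'b', 'a', 'e'] -> ['d', 'c', 'b', 'a', 'e']
'b': index 2 in ['d', 'c', 'b', 'a', 'e'] -> ['b', 'd', 'c', 'a', 'e']
'e': index 4 in ['b', 'd', 'c', 'a', 'e'] -> ['e', 'b', 'd', 'c', 'a']
'b': index 1 in ['e', 'b', 'd', 'c', 'a'] -> ['b', 'e', 'd', 'c', 'a']


Output: [4, 1, 2, 3, 0, 4, 0, 2, 4, 1]


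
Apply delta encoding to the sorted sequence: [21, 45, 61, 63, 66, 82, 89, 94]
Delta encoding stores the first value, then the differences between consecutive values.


First value: 21
Deltas:
  45 - 21 = 24
  61 - 45 = 16
  63 - 61 = 2
  66 - 63 = 3
  82 - 66 = 16
  89 - 82 = 7
  94 - 89 = 5


Delta encoded: [21, 24, 16, 2, 3, 16, 7, 5]


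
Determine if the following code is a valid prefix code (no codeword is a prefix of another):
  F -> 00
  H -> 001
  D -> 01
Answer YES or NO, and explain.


Checking each pair (does one codeword prefix another?):
  F='00' vs H='001': prefix -- VIOLATION

NO -- this is NOT a valid prefix code. F (00) is a prefix of H (001).


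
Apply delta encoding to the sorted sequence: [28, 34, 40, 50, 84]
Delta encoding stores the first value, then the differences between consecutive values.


First value: 28
Deltas:
  34 - 28 = 6
  40 - 34 = 6
  50 - 40 = 10
  84 - 50 = 34


Delta encoded: [28, 6, 6, 10, 34]


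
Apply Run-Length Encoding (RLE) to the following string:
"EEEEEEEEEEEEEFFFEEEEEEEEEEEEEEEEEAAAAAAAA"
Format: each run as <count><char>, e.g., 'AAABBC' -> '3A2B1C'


Scanning runs left to right:
  i=0: run of 'E' x 13 -> '13E'
  i=13: run of 'F' x 3 -> '3F'
  i=16: run of 'E' x 17 -> '17E'
  i=33: run of 'A' x 8 -> '8A'

RLE = 13E3F17E8A


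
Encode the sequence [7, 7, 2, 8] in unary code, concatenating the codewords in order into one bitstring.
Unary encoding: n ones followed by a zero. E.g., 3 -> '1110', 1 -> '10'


Encode each number as n ones followed by a terminating 0:
  7 -> 11111110 (8 bits)
  7 -> 11111110 (8 bits)
  2 -> 110 (3 bits)
  8 -> 111111110 (9 bits)
Total length = 8 + 8 + 3 + 9 = 28 bits.

Unary([7, 7, 2, 8]) = 1111111011111110110111111110 (28 bits)


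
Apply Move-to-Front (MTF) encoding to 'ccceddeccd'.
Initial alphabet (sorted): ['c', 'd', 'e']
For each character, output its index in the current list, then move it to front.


MTF encoding:
'c': index 0 in ['c', 'd', 'e'] -> ['c', 'd', 'e']
'c': index 0 in ['c', 'd', 'e'] -> ['c', 'd', 'e']
'c': index 0 in ['c', 'd', 'e'] -> ['c', 'd', 'e']
'e': index 2 in ['c', 'd', 'e'] -> ['e', 'c', 'd']
'd': index 2 in ['e', 'c', 'd'] -> ['d', 'e', 'c']
'd': index 0 in ['d', 'e', 'c'] -> ['d', 'e', 'c']
'e': index 1 in ['d', 'e', 'c'] -> ['e', 'd', 'c']
'c': index 2 in ['e', 'd', 'c'] -> ['c', 'e', 'd']
'c': index 0 in ['c', 'e', 'd'] -> ['c', 'e', 'd']
'd': index 2 in ['c', 'e', 'd'] -> ['d', 'c', 'e']


Output: [0, 0, 0, 2, 2, 0, 1, 2, 0, 2]


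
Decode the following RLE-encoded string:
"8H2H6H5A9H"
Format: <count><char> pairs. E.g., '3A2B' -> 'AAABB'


Expanding each <count><char> pair:
  8H -> 'HHHHHHHH'
  2H -> 'HH'
  6H -> 'HHHHHH'
  5A -> 'AAAAA'
  9H -> 'HHHHHHHHH'

Decoded = HHHHHHHHHHHHHHHHAAAAAHHHHHHHHH


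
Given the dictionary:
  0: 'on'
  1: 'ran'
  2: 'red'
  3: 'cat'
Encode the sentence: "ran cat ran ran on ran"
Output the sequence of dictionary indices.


Look up each word in the dictionary:
  'ran' -> 1
  'cat' -> 3
  'ran' -> 1
  'ran' -> 1
  'on' -> 0
  'ran' -> 1

Encoded: [1, 3, 1, 1, 0, 1]


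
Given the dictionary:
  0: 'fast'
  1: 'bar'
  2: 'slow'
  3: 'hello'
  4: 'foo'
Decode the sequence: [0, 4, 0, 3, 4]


Look up each index in the dictionary:
  0 -> 'fast'
  4 -> 'foo'
  0 -> 'fast'
  3 -> 'hello'
  4 -> 'foo'

Decoded: "fast foo fast hello foo"


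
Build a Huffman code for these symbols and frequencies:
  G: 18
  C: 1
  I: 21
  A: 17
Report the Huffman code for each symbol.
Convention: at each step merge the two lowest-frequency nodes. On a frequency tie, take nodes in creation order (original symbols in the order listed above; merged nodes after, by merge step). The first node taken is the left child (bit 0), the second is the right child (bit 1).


Huffman tree construction:
Step 1: Merge C(1) + A(17) = 18
Step 2: Merge G(18) + (C+A)(18) = 36
Step 3: Merge I(21) + (G+(C+A))(36) = 57
Read each symbol's code off the tree from the root (left child = 0, right child = 1).

Codes:
  G: 10 (length 2)
  C: 110 (length 3)
  I: 0 (length 1)
  A: 111 (length 3)
Average code length: 111/57 = 1.9474 bits/symbol


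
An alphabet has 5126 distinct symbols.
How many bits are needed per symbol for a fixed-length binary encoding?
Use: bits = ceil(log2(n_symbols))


log2(5126) = 12.3236
Bracket: 2^12 = 4096 < 5126 <= 2^13 = 8192
So ceil(log2(5126)) = 13

bits = ceil(log2(5126)) = ceil(12.3236) = 13 bits


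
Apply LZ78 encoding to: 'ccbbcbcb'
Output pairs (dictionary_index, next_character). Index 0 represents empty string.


LZ78 encoding steps:
Dictionary: {0: ''}
Step 1: w='' (idx 0), next='c' -> output (0, 'c'), add 'c' as idx 1
Step 2: w='c' (idx 1), next='b' -> output (1, 'b'), add 'cb' as idx 2
Step 3: w='' (idx 0), next='b' -> output (0, 'b'), add 'b' as idx 3
Step 4: w='cb' (idx 2), next='c' -> output (2, 'c'), add 'cbc' as idx 4
Step 5: w='b' (idx 3), end of input -> output (3, '')


Encoded: [(0, 'c'), (1, 'b'), (0, 'b'), (2, 'c'), (3, '')]


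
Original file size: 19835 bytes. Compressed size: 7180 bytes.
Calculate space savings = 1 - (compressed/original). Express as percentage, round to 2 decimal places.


ratio = compressed/original = 7180/19835 = 0.361986
savings = 1 - ratio = 1 - 0.361986 = 0.638014
as a percentage: 0.638014 * 100 = 63.8%

Space savings = 1 - 7180/19835 = 63.8%


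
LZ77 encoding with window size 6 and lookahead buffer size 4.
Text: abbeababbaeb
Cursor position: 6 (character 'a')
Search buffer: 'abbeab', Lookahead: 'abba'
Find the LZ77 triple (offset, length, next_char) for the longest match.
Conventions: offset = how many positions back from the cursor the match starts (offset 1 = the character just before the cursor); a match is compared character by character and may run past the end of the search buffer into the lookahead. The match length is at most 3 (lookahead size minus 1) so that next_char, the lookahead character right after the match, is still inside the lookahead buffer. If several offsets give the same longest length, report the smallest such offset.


Try each offset into the search buffer:
  offset=1 (pos 5, char 'b'): match length 0
  offset=2 (pos 4, char 'a'): match length 2
  offset=3 (pos 3, char 'e'): match length 0
  offset=4 (pos 2, char 'b'): match length 0
  offset=5 (pos 1, char 'b'): match length 0
  offset=6 (pos 0, char 'a'): match length 3
Longest match has length 3 at offset 6.
next_char = character at position 6 + 3 = 9 -> 'a'

Best match: offset=6, length=3 (matching 'abb' starting at position 0)
LZ77 triple: (6, 3, 'a')


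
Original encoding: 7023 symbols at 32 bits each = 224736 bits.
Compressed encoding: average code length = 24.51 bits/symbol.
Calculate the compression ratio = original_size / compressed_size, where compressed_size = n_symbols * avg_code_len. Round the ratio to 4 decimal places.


original_size = n_symbols * orig_bits = 7023 * 32 = 224736 bits
compressed_size = n_symbols * avg_code_len = 7023 * 24.51 = 172133.73 bits
ratio = original_size / compressed_size = 224736 / 172133.73 = 1.3056

Compression ratio = 1.3056


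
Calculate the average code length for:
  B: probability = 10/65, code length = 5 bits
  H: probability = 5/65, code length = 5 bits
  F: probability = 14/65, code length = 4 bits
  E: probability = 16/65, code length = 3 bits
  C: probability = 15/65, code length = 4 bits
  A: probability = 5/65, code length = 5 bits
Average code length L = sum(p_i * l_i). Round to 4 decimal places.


Weighted contributions p_i * l_i:
  B: (10/65) * 5 = 50/65
  H: (5/65) * 5 = 25/65
  F: (14/65) * 4 = 56/65
  E: (16/65) * 3 = 48/65
  C: (15/65) * 4 = 60/65
  A: (5/65) * 5 = 25/65
Sum = (50 + 25 + 56 + 48 + 60 + 25)/65 = 264/65

L = 264/65 = 4.0615 bits/symbol


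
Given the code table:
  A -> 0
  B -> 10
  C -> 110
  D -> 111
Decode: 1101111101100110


Decoding:
110 -> C
111 -> D
110 -> C
110 -> C
0 -> A
110 -> C


Result: CDCCAC


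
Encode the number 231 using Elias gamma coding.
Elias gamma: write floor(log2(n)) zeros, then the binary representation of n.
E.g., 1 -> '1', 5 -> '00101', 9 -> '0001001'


num_bits = floor(log2(231)) + 1 = 8
leading_zeros = num_bits - 1 = 7
binary(231) = 11100111

Elias gamma(231) = '0000000' + '11100111' = 000000011100111 (15 bits)


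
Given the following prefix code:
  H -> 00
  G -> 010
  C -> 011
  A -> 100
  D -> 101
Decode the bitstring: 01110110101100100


Decoding step by step:
Bits 011 -> C
Bits 101 -> D
Bits 101 -> D
Bits 011 -> C
Bits 00 -> H
Bits 100 -> A


Decoded message: CDDCHA


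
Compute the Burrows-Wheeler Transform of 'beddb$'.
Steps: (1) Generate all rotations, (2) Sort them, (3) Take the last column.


Rotations (sorted):
  0: $beddb -> last char: b
  1: b$bedd -> last char: d
  2: beddb$ -> last char: $
  3: db$bed -> last char: d
  4: ddb$be -> last char: e
  5: eddb$b -> last char: b


BWT = bd$deb


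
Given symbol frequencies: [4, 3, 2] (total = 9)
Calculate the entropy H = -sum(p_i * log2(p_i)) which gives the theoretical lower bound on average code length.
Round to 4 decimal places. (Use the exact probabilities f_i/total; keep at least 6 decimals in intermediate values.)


Per-symbol terms -p_i * log2(p_i) with p_i = f_i/9:
  p = 4/9 = 0.444444: log2(p) = -1.169925, -p*log2(p) = 0.519967
  p = 3/9 = 0.333333: log2(p) = -1.584963, -p*log2(p) = 0.528321
  p = 2/9 = 0.222222: log2(p) = -2.169925, -p*log2(p) = 0.482206
H = 0.519967 + 0.528321 + 0.482206 = 1.530494

H = 1.5305 bits/symbol


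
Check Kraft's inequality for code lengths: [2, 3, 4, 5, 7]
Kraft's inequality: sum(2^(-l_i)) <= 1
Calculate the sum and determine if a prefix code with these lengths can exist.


Sum = 2^(-2) + 2^(-3) + 2^(-4) + 2^(-5) + 2^(-7)
    = 0.25 + 0.125 + 0.0625 + 0.03125 + 0.0078125
    = 61/128 = 0.4765625
Since 0.4765625 <= 1, Kraft's inequality IS satisfied.
A prefix code with these lengths CAN exist.

Kraft sum = 0.4765625. Satisfied.


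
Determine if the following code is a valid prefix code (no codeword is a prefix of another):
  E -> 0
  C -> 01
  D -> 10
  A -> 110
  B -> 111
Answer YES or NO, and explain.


Checking each pair (does one codeword prefix another?):
  E='0' vs C='01': prefix -- VIOLATION

NO -- this is NOT a valid prefix code. E (0) is a prefix of C (01).


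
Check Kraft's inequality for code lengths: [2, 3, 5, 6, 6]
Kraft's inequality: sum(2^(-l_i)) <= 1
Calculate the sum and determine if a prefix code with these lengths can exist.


Sum = 2^(-2) + 2^(-3) + 2^(-5) + 2^(-6) + 2^(-6)
    = 0.25 + 0.125 + 0.03125 + 0.015625 + 0.015625
    = 28/64 = 0.4375
Since 0.4375 <= 1, Kraft's inequality IS satisfied.
A prefix code with these lengths CAN exist.

Kraft sum = 0.4375. Satisfied.


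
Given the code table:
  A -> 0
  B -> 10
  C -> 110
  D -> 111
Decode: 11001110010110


Decoding:
110 -> C
0 -> A
111 -> D
0 -> A
0 -> A
10 -> B
110 -> C


Result: CADAABC


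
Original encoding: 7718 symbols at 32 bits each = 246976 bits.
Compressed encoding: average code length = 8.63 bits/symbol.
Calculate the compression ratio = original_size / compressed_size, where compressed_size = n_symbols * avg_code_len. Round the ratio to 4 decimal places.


original_size = n_symbols * orig_bits = 7718 * 32 = 246976 bits
compressed_size = n_symbols * avg_code_len = 7718 * 8.63 = 66606.34 bits
ratio = original_size / compressed_size = 246976 / 66606.34 = 3.708

Compression ratio = 3.708


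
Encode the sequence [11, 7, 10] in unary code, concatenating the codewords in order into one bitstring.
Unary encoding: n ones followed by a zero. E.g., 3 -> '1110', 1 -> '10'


Encode each number as n ones followed by a terminating 0:
  11 -> 111111111110 (12 bits)
  7 -> 11111110 (8 bits)
  10 -> 11111111110 (11 bits)
Total length = 12 + 8 + 11 = 31 bits.

Unary([11, 7, 10]) = 1111111111101111111011111111110 (31 bits)


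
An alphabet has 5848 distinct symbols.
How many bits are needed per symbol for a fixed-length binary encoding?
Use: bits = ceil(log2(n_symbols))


log2(5848) = 12.5137
Bracket: 2^12 = 4096 < 5848 <= 2^13 = 8192
So ceil(log2(5848)) = 13

bits = ceil(log2(5848)) = ceil(12.5137) = 13 bits


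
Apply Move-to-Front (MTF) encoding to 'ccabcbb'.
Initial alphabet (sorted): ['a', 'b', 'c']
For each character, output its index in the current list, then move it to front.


MTF encoding:
'c': index 2 in ['a', 'b', 'c'] -> ['c', 'a', 'b']
'c': index 0 in ['c', 'a', 'b'] -> ['c', 'a', 'b']
'a': index 1 in ['c', 'a', 'b'] -> ['a', 'c', 'b']
'b': index 2 in ['a', 'c', 'b'] -> ['b', 'a', 'c']
'c': index 2 in ['b', 'a', 'c'] -> ['c', 'b', 'a']
'b': index 1 in ['c', 'b', 'a'] -> ['b', 'c', 'a']
'b': index 0 in ['b', 'c', 'a'] -> ['b', 'c', 'a']


Output: [2, 0, 1, 2, 2, 1, 0]


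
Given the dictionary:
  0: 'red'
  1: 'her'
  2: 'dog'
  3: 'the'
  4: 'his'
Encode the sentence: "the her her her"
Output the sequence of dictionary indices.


Look up each word in the dictionary:
  'the' -> 3
  'her' -> 1
  'her' -> 1
  'her' -> 1

Encoded: [3, 1, 1, 1]


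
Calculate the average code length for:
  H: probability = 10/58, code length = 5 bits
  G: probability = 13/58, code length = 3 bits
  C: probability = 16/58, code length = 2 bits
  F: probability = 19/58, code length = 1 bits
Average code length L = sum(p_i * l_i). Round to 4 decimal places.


Weighted contributions p_i * l_i:
  H: (10/58) * 5 = 50/58
  G: (13/58) * 3 = 39/58
  C: (16/58) * 2 = 32/58
  F: (19/58) * 1 = 19/58
Sum = (50 + 39 + 32 + 19)/58 = 140/58

L = 140/58 = 2.4138 bits/symbol


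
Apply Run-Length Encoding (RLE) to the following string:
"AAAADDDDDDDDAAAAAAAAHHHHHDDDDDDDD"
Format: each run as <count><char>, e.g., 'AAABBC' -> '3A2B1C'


Scanning runs left to right:
  i=0: run of 'A' x 4 -> '4A'
  i=4: run of 'D' x 8 -> '8D'
  i=12: run of 'A' x 8 -> '8A'
  i=20: run of 'H' x 5 -> '5H'
  i=25: run of 'D' x 8 -> '8D'

RLE = 4A8D8A5H8D


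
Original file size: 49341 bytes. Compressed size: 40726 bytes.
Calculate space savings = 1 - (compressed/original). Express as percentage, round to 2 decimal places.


ratio = compressed/original = 40726/49341 = 0.825399
savings = 1 - ratio = 1 - 0.825399 = 0.174601
as a percentage: 0.174601 * 100 = 17.46%

Space savings = 1 - 40726/49341 = 17.46%


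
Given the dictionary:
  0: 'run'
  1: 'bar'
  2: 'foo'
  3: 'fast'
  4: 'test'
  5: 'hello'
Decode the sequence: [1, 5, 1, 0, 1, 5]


Look up each index in the dictionary:
  1 -> 'bar'
  5 -> 'hello'
  1 -> 'bar'
  0 -> 'run'
  1 -> 'bar'
  5 -> 'hello'

Decoded: "bar hello bar run bar hello"


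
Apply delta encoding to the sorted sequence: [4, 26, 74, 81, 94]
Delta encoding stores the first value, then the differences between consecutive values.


First value: 4
Deltas:
  26 - 4 = 22
  74 - 26 = 48
  81 - 74 = 7
  94 - 81 = 13


Delta encoded: [4, 22, 48, 7, 13]


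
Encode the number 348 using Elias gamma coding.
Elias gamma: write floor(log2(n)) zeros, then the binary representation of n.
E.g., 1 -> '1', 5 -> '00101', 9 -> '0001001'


num_bits = floor(log2(348)) + 1 = 9
leading_zeros = num_bits - 1 = 8
binary(348) = 101011100

Elias gamma(348) = '00000000' + '101011100' = 00000000101011100 (17 bits)


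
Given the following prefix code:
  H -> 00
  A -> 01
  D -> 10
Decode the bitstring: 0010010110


Decoding step by step:
Bits 00 -> H
Bits 10 -> D
Bits 01 -> A
Bits 01 -> A
Bits 10 -> D


Decoded message: HDAAD


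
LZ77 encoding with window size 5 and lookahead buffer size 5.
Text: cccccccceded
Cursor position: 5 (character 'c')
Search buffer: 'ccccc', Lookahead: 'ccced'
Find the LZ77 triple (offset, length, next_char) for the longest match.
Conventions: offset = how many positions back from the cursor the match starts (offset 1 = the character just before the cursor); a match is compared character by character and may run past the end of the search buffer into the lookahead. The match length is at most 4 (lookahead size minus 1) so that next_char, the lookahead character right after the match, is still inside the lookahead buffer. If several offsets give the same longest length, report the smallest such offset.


Try each offset into the search buffer:
  offset=1 (pos 4, char 'c'): match length 3
  offset=2 (pos 3, char 'c'): match length 3
  offset=3 (pos 2, char 'c'): match length 3
  offset=4 (pos 1, char 'c'): match length 3
  offset=5 (pos 0, char 'c'): match length 3
Longest match has length 3, found at offsets 1, 2, 3, 4, 5; take the smallest, offset 1.
next_char = character at position 5 + 3 = 8 -> 'e'

Best match: offset=1, length=3 (matching 'ccc' starting at position 4)
LZ77 triple: (1, 3, 'e')


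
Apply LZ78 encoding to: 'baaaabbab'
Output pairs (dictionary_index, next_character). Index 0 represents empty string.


LZ78 encoding steps:
Dictionary: {0: ''}
Step 1: w='' (idx 0), next='b' -> output (0, 'b'), add 'b' as idx 1
Step 2: w='' (idx 0), next='a' -> output (0, 'a'), add 'a' as idx 2
Step 3: w='a' (idx 2), next='a' -> output (2, 'a'), add 'aa' as idx 3
Step 4: w='a' (idx 2), next='b' -> output (2, 'b'), add 'ab' as idx 4
Step 5: w='b' (idx 1), next='a' -> output (1, 'a'), add 'ba' as idx 5
Step 6: w='b' (idx 1), end of input -> output (1, '')


Encoded: [(0, 'b'), (0, 'a'), (2, 'a'), (2, 'b'), (1, 'a'), (1, '')]


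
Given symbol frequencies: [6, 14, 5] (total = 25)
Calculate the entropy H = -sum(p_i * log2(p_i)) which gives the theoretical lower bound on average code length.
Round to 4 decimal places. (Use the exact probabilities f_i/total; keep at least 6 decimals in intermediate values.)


Per-symbol terms -p_i * log2(p_i) with p_i = f_i/25:
  p = 6/25 = 0.240000: log2(p) = -2.058894, -p*log2(p) = 0.494134
  p = 14/25 = 0.560000: log2(p) = -0.836501, -p*log2(p) = 0.468441
  p = 5/25 = 0.200000: log2(p) = -2.321928, -p*log2(p) = 0.464386
H = 0.494134 + 0.468441 + 0.464386 = 1.426961

H = 1.427 bits/symbol


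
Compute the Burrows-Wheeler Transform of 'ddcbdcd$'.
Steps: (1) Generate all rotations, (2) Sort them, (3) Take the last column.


Rotations (sorted):
  0: $ddcbdcd -> last char: d
  1: bdcd$ddc -> last char: c
  2: cbdcd$dd -> last char: d
  3: cd$ddcbd -> last char: d
  4: d$ddcbdc -> last char: c
  5: dcbdcd$d -> last char: d
  6: dcd$ddcb -> last char: b
  7: ddcbdcd$ -> last char: $


BWT = dcddcdb$


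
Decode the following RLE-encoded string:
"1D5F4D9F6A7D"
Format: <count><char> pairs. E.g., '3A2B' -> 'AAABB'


Expanding each <count><char> pair:
  1D -> 'D'
  5F -> 'FFFFF'
  4D -> 'DDDD'
  9F -> 'FFFFFFFFF'
  6A -> 'AAAAAA'
  7D -> 'DDDDDDD'

Decoded = DFFFFFDDDDFFFFFFFFFAAAAAADDDDDDD


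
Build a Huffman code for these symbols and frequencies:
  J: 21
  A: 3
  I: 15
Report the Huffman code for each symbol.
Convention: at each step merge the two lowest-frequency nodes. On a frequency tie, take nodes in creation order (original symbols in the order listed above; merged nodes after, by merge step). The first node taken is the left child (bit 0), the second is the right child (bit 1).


Huffman tree construction:
Step 1: Merge A(3) + I(15) = 18
Step 2: Merge (A+I)(18) + J(21) = 39
Read each symbol's code off the tree from the root (left child = 0, right child = 1).

Codes:
  J: 1 (length 1)
  A: 00 (length 2)
  I: 01 (length 2)
Average code length: 57/39 = 1.4615 bits/symbol


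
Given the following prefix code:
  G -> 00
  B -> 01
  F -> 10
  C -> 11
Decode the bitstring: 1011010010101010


Decoding step by step:
Bits 10 -> F
Bits 11 -> C
Bits 01 -> B
Bits 00 -> G
Bits 10 -> F
Bits 10 -> F
Bits 10 -> F
Bits 10 -> F


Decoded message: FCBGFFFF


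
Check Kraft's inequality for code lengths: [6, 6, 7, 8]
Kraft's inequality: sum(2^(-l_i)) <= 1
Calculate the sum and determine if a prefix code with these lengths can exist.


Sum = 2^(-6) + 2^(-6) + 2^(-7) + 2^(-8)
    = 0.015625 + 0.015625 + 0.0078125 + 0.00390625
    = 11/256 = 0.04296875
Since 0.04296875 <= 1, Kraft's inequality IS satisfied.
A prefix code with these lengths CAN exist.

Kraft sum = 0.04296875. Satisfied.


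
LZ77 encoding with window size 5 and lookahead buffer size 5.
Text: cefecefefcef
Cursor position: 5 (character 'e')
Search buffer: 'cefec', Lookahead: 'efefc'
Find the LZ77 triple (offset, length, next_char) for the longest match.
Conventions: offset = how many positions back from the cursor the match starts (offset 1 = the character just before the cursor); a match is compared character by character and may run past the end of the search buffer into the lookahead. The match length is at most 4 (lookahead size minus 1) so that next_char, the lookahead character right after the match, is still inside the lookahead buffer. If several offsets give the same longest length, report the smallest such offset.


Try each offset into the search buffer:
  offset=1 (pos 4, char 'c'): match length 0
  offset=2 (pos 3, char 'e'): match length 1
  offset=3 (pos 2, char 'f'): match length 0
  offset=4 (pos 1, char 'e'): match length 3
  offset=5 (pos 0, char 'c'): match length 0
Longest match has length 3 at offset 4.
next_char = character at position 5 + 3 = 8 -> 'f'

Best match: offset=4, length=3 (matching 'efe' starting at position 1)
LZ77 triple: (4, 3, 'f')


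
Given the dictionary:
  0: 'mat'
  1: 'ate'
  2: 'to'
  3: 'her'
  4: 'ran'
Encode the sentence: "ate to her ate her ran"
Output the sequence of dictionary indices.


Look up each word in the dictionary:
  'ate' -> 1
  'to' -> 2
  'her' -> 3
  'ate' -> 1
  'her' -> 3
  'ran' -> 4

Encoded: [1, 2, 3, 1, 3, 4]
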